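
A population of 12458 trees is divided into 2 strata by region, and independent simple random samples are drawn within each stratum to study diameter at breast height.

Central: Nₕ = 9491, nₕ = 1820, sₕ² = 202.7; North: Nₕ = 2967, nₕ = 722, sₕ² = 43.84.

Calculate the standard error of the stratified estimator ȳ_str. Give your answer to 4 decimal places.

Var(ȳ_str) = Σₕ Wₕ²(1 − fₕ)sₕ²/nₕ with Wₕ = Nₕ/N, N = 12458.
Central: Wₕ = 0.76183978; term = 0.76183978²·(1 − 0.19176062)·202.7/1820 = 0.052245593.
North: Wₕ = 0.23816022; term = 0.23816022²·(1 − 0.24334344)·43.84/722 = 0.002605977.
Sum = 0.05485157.
SE = √(0.05485157) = 0.2342.

0.2342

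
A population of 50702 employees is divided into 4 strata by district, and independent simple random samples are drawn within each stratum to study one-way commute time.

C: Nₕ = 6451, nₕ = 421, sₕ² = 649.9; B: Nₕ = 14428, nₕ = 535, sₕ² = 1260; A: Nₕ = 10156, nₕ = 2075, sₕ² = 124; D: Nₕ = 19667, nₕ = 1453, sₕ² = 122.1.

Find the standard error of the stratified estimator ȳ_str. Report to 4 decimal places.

0.4697

Var(ȳ_str) = Σₕ Wₕ²(1 − fₕ)sₕ²/nₕ with Wₕ = Nₕ/N, N = 50702.
C: Wₕ = 0.12723364; term = 0.12723364²·(1 − 0.06526120)·649.9/421 = 0.023359235.
B: Wₕ = 0.28456471; term = 0.28456471²·(1 − 0.03708068)·1260/535 = 0.18364062.
A: Wₕ = 0.20030768; term = 0.20030768²·(1 − 0.20431272)·124/2075 = 0.0019078367.
D: Wₕ = 0.38789397; term = 0.38789397²·(1 − 0.07388010)·122.1/1453 = 0.011709634.
Sum = 0.22061733.
SE = √(0.22061733) = 0.4697.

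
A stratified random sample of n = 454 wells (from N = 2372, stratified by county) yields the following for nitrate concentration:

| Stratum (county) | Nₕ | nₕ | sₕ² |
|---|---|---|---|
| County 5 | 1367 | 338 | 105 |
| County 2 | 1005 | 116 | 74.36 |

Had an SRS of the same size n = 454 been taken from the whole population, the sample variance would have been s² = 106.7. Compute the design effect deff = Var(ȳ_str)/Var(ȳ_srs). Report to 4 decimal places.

0.9443

Var(ȳ_str) = Σ Wₕ²(1−fₕ)sₕ²/nₕ with Wₕ = Nₕ/2372:
  County 5: (1367/2372)²·(1−338/1367)·105/338 = 0.077665317
  County 2: (1005/2372)²·(1−116/1005)·74.36/116 = 0.10179345
  → Var(ȳ_str) = 0.17945877.
Var(ȳ_srs) = (1 − 454/2372)·106.7/454 = 0.19003889.
deff = 0.17945877 / 0.19003889 = 0.9443.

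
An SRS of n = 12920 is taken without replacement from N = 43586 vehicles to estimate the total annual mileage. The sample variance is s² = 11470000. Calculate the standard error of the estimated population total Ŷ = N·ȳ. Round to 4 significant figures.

Var(Ŷ) = N²·Var(ȳ) = N²·(1 − n/N)·s²/n.
f = 12920/43586 = 0.29642546; Var(ȳ) = 0.70357454·11470000/12920 = 624.613.
Var(Ŷ) = 43586² · 624.613 = 1.1866019 × 10^12.
SE(Ŷ) = √(1.1866019 × 10^12) = 1.089 × 10^6.

1.089 × 10^6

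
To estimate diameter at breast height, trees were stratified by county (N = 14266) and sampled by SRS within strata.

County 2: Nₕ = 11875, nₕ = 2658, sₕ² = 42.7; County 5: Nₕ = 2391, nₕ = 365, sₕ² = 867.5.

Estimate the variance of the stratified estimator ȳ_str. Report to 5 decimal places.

0.06521

Var(ȳ_str) = Σₕ Wₕ²(1 − fₕ)sₕ²/nₕ with Wₕ = Nₕ/N, N = 14266.
County 2: Wₕ = 0.83239871; term = 0.83239871²·(1 − 0.22383158)·42.7/2658 = 0.0086395608.
County 5: Wₕ = 0.16760129; term = 0.16760129²·(1 − 0.15265579)·867.5/365 = 0.056570654.
Sum = 0.065210215.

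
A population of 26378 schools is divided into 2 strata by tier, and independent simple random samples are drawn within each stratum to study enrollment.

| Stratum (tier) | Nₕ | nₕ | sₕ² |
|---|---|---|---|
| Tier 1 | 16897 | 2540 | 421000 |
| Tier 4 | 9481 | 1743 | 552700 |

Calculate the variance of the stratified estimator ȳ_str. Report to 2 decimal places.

Var(ȳ_str) = Σₕ Wₕ²(1 − fₕ)sₕ²/nₕ with Wₕ = Nₕ/N, N = 26378.
Tier 1: Wₕ = 0.64057169; term = 0.64057169²·(1 − 0.15032254)·421000/2540 = 57.788039.
Tier 4: Wₕ = 0.35942831; term = 0.35942831²·(1 − 0.18384137)·552700/1743 = 33.434222.
Sum = 91.222261.

91.22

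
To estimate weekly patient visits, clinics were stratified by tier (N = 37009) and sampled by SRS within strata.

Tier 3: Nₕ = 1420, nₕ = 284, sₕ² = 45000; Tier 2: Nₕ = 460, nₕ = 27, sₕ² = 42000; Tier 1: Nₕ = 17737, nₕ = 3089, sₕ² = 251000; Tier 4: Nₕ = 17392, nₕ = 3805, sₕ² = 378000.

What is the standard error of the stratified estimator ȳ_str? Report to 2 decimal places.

Var(ȳ_str) = Σₕ Wₕ²(1 − fₕ)sₕ²/nₕ with Wₕ = Nₕ/N, N = 37009.
Tier 3: Wₕ = 0.03836905; term = 0.03836905²·(1 − 0.20000000)·45000/284 = 0.18661483.
Tier 2: Wₕ = 0.01242941; term = 0.01242941²·(1 − 0.05869565)·42000/27 = 0.22621248.
Tier 1: Wₕ = 0.47926180; term = 0.47926180²·(1 − 0.17415572)·251000/3089 = 15.413441.
Tier 4: Wₕ = 0.46993974; term = 0.46993974²·(1 − 0.21877875)·378000/3805 = 17.139397.
Sum = 32.965665.
SE = √(32.965665) = 5.74.

5.74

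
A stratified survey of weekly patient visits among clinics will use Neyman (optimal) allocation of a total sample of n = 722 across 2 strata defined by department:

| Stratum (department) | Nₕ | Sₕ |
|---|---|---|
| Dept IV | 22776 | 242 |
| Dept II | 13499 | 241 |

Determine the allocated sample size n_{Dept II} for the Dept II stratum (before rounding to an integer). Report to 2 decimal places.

Neyman allocation: nₕ = n·NₕSₕ / Σⱼ NⱼSⱼ.
Σ NⱼSⱼ = 22776·242 + 13499·241 = 8.765051 × 10^6.
n_{Dept II} = 722·13499·241 / (8.765051 × 10^6) = 267.98.

267.98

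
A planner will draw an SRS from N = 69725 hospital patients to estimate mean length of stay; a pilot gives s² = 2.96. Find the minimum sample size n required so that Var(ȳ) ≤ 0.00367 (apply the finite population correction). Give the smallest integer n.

Without fpc, n₀ = s²/D = 2.96/0.00367 = 806.5395.
With fpc, (1 − n/N)·s²/n ≤ D requires n ≥ n₀/(1 + n₀/N) = 806.5395/(1 + 806.5395/69725) = 797.3166.
Rounding up, n = 798.

798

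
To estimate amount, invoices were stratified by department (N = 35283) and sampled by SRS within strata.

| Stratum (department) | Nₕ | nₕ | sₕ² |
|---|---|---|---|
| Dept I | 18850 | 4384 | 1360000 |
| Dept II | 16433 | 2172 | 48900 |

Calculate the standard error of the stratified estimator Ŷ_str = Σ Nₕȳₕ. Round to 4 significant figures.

Var(Ŷ_str) = Σₕ Nₕ²(1 − fₕ)sₕ²/nₕ.
Dept I: 18850²·(1 − 4384/18850)·1360000/4384 = 8.4591783 × 10^10.
Dept II: 16433²·(1 − 2172/16433)·48900/2172 = 5.2761347 × 10^9.
Sum = 8.9867918 × 10^10.
SE = √(8.9867918 × 10^10) = 299800.

299800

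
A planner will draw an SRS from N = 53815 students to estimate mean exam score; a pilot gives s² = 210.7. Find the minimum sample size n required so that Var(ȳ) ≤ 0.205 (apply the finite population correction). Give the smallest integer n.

1009

Without fpc, n₀ = s²/D = 210.7/0.205 = 1027.8049.
With fpc, (1 − n/N)·s²/n ≤ D requires n ≥ n₀/(1 + n₀/N) = 1027.8049/(1 + 1027.8049/53815) = 1008.5429.
Rounding up, n = 1009.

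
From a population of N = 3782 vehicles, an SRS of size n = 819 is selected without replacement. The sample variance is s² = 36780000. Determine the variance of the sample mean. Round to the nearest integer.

Under SRS without replacement, Var(ȳ) = (1 − f)·s²/n with f = n/N = 819/3782 = 0.21655209.
Var(ȳ) = (1 − 0.21655209)·36780000/819 = 0.78344791·44908.425 = 35183.412.

35183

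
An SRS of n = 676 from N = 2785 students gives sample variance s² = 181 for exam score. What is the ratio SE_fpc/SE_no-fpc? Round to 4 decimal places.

f = n/N = 676/2785 = 0.24272890.
SE_no-fpc = √(s²/n) = 0.51744708; SE_fpc = √((1−f)s²/n) = 0.4502893.
Ratio = √(1−f) = 0.87021325.

0.8702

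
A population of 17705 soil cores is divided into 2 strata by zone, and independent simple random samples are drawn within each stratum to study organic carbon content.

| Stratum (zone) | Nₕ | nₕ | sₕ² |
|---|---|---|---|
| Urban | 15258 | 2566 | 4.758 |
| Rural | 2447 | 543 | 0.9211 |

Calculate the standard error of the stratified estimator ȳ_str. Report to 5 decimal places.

Var(ȳ_str) = Σₕ Wₕ²(1 − fₕ)sₕ²/nₕ with Wₕ = Nₕ/N, N = 17705.
Urban: Wₕ = 0.86179045; term = 0.86179045²·(1 − 0.16817407)·4.758/2566 = 0.0011455224.
Rural: Wₕ = 0.13820955; term = 0.13820955²·(1 − 0.22190437)·0.9211/543 = 2.5212505 × 10^-5.
Sum = 0.0011707349.
SE = √(0.0011707349) = 0.03422.

0.03422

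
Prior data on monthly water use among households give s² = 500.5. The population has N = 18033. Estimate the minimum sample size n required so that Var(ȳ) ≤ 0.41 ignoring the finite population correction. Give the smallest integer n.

Without fpc, n₀ = s²/D = 500.5/0.41 = 1220.7317.
Rounding up, n = 1221.

1221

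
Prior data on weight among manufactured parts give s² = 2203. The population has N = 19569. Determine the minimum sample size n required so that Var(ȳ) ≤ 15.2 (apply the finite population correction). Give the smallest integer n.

144

Without fpc, n₀ = s²/D = 2203/15.2 = 144.9342.
With fpc, (1 − n/N)·s²/n ≤ D requires n ≥ n₀/(1 + n₀/N) = 144.9342/(1 + 144.9342/19569) = 143.8687.
Rounding up, n = 144.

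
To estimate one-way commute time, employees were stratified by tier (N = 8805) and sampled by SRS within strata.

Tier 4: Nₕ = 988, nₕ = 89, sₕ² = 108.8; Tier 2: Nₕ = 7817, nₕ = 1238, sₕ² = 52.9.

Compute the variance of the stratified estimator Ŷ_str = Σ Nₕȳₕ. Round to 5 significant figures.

3.2833 × 10^6

Var(Ŷ_str) = Σₕ Nₕ²(1 − fₕ)sₕ²/nₕ.
Tier 4: 988²·(1 − 89/988)·108.8/89 = 1.0858142 × 10^6.
Tier 2: 7817²·(1 − 1238/7817)·52.9/1238 = 2.1975311 × 10^6.
Sum = 3.2833453 × 10^6.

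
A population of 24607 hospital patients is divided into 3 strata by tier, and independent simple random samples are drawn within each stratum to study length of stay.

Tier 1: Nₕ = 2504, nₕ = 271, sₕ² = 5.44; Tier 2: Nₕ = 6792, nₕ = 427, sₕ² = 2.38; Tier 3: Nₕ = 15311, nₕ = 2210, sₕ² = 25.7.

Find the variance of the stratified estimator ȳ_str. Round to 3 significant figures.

Var(ȳ_str) = Σₕ Wₕ²(1 − fₕ)sₕ²/nₕ with Wₕ = Nₕ/N, N = 24607.
Tier 1: Wₕ = 0.10175966; term = 0.10175966²·(1 − 0.10822684)·5.44/271 = 1.8536824 × 10^-4.
Tier 2: Wₕ = 0.27601902; term = 0.27601902²·(1 − 0.06286808)·2.38/427 = 3.9794938 × 10^-4.
Tier 3: Wₕ = 0.62222132; term = 0.62222132²·(1 − 0.14434067)·25.7/2210 = 0.0038524012.
Sum = 0.0044357188.

0.00444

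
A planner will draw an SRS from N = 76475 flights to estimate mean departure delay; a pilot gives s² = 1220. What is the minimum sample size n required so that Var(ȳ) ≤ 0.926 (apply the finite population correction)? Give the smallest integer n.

1296

Without fpc, n₀ = s²/D = 1220/0.926 = 1317.4946.
With fpc, (1 − n/N)·s²/n ≤ D requires n ≥ n₀/(1 + n₀/N) = 1317.4946/(1 + 1317.4946/76475) = 1295.1815.
Rounding up, n = 1296.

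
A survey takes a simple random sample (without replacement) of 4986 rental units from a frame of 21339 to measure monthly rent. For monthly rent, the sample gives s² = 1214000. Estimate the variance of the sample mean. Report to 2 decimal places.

186.59

Under SRS without replacement, Var(ȳ) = (1 − f)·s²/n with f = n/N = 4986/21339 = 0.23365668.
Var(ȳ) = (1 − 0.23365668)·1214000/4986 = 0.76634332·243.48175 = 186.59061.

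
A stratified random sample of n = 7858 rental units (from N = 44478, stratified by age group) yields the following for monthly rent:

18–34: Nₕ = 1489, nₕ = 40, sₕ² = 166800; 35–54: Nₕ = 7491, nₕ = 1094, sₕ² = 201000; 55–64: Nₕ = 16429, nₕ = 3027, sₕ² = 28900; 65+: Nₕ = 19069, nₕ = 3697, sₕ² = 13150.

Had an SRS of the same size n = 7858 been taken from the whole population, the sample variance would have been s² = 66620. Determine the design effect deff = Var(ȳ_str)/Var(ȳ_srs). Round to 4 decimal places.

Var(ȳ_str) = Σ Wₕ²(1−fₕ)sₕ²/nₕ with Wₕ = Nₕ/44478:
  18–34: (1489/44478)²·(1−40/1489)·166800/40 = 4.5478762
  35–54: (7491/44478)²·(1−1094/7491)·201000/1094 = 4.4504547
  55–64: (16429/44478)²·(1−3027/16429)·28900/3027 = 1.0626143
  65+: (19069/44478)²·(1−3697/19069)·13150/3697 = 0.52704063
  → Var(ȳ_str) = 10.587986.
Var(ȳ_srs) = (1 − 7858/44478)·66620/7858 = 6.9801651.
deff = 10.587986 / 6.9801651 = 1.5169.

1.5169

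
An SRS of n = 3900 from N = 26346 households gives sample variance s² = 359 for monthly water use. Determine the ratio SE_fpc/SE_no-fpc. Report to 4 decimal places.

0.9230

f = n/N = 3900/26346 = 0.14803006.
SE_no-fpc = √(s²/n) = 0.30339954; SE_fpc = √((1−f)s²/n) = 0.28004451.
Ratio = √(1−f) = 0.92302218.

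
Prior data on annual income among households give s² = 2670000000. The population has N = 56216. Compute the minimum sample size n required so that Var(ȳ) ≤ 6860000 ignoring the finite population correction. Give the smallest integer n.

390

Without fpc, n₀ = s²/D = 2670000000/6860000 = 389.2128.
Rounding up, n = 390.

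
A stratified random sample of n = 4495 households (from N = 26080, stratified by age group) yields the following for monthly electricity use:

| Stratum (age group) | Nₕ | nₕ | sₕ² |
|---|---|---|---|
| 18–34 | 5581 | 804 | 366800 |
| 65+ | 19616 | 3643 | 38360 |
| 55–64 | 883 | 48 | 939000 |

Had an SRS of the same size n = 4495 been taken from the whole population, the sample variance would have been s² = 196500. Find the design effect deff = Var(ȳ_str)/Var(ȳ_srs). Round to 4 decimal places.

1.2144

Var(ȳ_str) = Σ Wₕ²(1−fₕ)sₕ²/nₕ with Wₕ = Nₕ/26080:
  18–34: (5581/26080)²·(1−804/5581)·366800/804 = 17.882382
  65+: (19616/26080)²·(1−3643/19616)·38360/3643 = 4.8506641
  55–64: (883/26080)²·(1−48/883)·939000/48 = 21.205883
  → Var(ȳ_str) = 43.938929.
Var(ȳ_srs) = (1 − 4495/26080)·196500/4495 = 36.18073.
deff = 43.938929 / 36.18073 = 1.2144.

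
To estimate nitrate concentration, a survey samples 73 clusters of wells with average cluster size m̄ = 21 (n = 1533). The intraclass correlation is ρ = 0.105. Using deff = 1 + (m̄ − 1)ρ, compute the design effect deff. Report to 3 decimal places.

deff = 1 + (21 − 1)·0.105 = 1 + 2.1 = 3.1.

3.100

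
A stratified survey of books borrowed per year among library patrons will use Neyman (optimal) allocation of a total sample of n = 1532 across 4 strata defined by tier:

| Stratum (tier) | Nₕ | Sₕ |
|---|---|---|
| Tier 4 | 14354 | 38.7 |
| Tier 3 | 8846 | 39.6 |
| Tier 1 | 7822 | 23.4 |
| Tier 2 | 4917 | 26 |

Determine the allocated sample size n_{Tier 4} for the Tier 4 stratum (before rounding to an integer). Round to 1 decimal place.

699.5

Neyman allocation: nₕ = n·NₕSₕ / Σⱼ NⱼSⱼ.
Σ NⱼSⱼ = 14354·38.7 + 8846·39.6 + 7822·23.4 + 4917·26 = 1.2166782 × 10^6.
n_{Tier 4} = 1532·14354·38.7 / (1.2166782 × 10^6) = 699.5.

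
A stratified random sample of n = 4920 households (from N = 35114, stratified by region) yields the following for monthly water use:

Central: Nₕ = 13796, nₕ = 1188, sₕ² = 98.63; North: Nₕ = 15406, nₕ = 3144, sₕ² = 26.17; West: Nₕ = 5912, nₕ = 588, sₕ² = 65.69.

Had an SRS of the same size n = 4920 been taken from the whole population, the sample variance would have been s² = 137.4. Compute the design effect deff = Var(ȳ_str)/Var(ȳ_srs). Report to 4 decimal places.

0.6596

Var(ȳ_str) = Σ Wₕ²(1−fₕ)sₕ²/nₕ with Wₕ = Nₕ/35114:
  Central: (13796/35114)²·(1−1188/13796)·98.63/1188 = 0.011712008
  North: (15406/35114)²·(1−3144/15406)·26.17/3144 = 0.0012752983
  West: (5912/35114)²·(1−588/5912)·65.69/588 = 0.0028518968
  → Var(ȳ_str) = 0.015839203.
Var(ȳ_srs) = (1 − 4920/35114)·137.4/4920 = 0.02401386.
deff = 0.015839203 / 0.02401386 = 0.6596.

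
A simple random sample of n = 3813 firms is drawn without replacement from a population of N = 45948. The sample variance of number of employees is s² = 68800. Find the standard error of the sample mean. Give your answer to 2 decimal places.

Under SRS without replacement, Var(ȳ) = (1 − f)·s²/n with f = n/N = 3813/45948 = 0.08298511.
Var(ȳ) = (1 − 0.08298511)·68800/3813 = 0.91701489·18.043535 = 16.54619.
SE(ȳ) = √(16.54619) = 4.07.

4.07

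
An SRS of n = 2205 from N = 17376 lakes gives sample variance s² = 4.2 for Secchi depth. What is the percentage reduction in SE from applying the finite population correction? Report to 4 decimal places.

f = n/N = 2205/17376 = 0.12689917.
SE_no-fpc = √(s²/n) = 0.043643578; SE_fpc = √((1−f)s²/n) = 0.0407805.
Ratio = √(1−f) = 0.93439865. Reduction = 100·(1 − 0.93439865) = 6.5601%.

6.5601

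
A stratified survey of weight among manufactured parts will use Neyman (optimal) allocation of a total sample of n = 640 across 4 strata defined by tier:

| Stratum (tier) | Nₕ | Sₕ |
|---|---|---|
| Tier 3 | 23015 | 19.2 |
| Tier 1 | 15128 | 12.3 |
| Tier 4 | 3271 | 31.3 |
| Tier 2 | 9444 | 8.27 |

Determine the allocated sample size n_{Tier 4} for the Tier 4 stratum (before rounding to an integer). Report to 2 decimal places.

Neyman allocation: nₕ = n·NₕSₕ / Σⱼ NⱼSⱼ.
Σ NⱼSⱼ = 23015·19.2 + 15128·12.3 + 3271·31.3 + 9444·8.27 = 808446.58.
n_{Tier 4} = 640·3271·31.3 / 808446.58 = 81.05.

81.05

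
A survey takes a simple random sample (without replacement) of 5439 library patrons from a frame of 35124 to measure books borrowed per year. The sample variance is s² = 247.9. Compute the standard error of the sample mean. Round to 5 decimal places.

0.19627

Under SRS without replacement, Var(ȳ) = (1 − f)·s²/n with f = n/N = 5439/35124 = 0.15485138.
Var(ȳ) = (1 − 0.15485138)·247.9/5439 = 0.84514862·0.045578231 = 0.038520379.
SE(ȳ) = √(0.038520379) = 0.19627.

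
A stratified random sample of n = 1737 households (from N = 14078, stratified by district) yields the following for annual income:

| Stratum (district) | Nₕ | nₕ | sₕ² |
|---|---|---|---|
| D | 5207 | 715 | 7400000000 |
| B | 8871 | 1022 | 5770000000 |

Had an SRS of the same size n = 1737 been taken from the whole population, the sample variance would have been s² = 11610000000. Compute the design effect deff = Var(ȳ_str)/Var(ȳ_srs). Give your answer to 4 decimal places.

0.5470

Var(ȳ_str) = Σ Wₕ²(1−fₕ)sₕ²/nₕ with Wₕ = Nₕ/14078:
  D: (5207/14078)²·(1−715/5207)·7400000000/715 = 1.221437 × 10^6
  B: (8871/14078)²·(1−1022/8871)·5770000000/1022 = 1.9834895 × 10^6
  → Var(ȳ_str) = 3.2049265 × 10^6.
Var(ȳ_srs) = (1 − 1737/14078)·11610000000/1737 = 5.8592468 × 10^6.
deff = (3.2049265 × 10^6) / (5.8592468 × 10^6) = 0.5470.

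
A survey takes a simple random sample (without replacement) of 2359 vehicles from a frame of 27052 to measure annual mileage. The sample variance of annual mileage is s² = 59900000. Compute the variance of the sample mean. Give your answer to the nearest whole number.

Under SRS without replacement, Var(ȳ) = (1 − f)·s²/n with f = n/N = 2359/27052 = 0.08720242.
Var(ȳ) = (1 − 0.08720242)·59900000/2359 = 0.91279758·25392.115 = 23177.861.

23178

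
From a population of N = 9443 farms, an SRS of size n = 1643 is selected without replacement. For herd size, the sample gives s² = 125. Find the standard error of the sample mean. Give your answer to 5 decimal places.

Under SRS without replacement, Var(ȳ) = (1 − f)·s²/n with f = n/N = 1643/9443 = 0.17399132.
Var(ȳ) = (1 − 0.17399132)·125/1643 = 0.82600868·0.076080341 = 0.062843022.
SE(ȳ) = √(0.062843022) = 0.25069.

0.25069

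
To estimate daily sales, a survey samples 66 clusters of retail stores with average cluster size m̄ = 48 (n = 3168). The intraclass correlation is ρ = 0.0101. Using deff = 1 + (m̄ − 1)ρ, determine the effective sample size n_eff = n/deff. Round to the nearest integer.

2148

deff = 1 + (48 − 1)·0.0101 = 1 + 0.4747 = 1.4747.
n_eff = 3168 / 1.4747 = 2148.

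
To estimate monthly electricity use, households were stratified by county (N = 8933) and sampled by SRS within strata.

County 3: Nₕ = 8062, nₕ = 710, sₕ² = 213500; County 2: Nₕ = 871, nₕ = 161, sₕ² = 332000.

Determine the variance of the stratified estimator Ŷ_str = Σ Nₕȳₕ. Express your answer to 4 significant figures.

Var(Ŷ_str) = Σₕ Nₕ²(1 − fₕ)sₕ²/nₕ.
County 3: 8062²·(1 − 710/8062)·213500/710 = 1.7823288 × 10^10.
County 2: 871²·(1 − 161/871)·332000/161 = 1.2752306 × 10^9.
Sum = 1.9098519 × 10^10.

1.910 × 10^10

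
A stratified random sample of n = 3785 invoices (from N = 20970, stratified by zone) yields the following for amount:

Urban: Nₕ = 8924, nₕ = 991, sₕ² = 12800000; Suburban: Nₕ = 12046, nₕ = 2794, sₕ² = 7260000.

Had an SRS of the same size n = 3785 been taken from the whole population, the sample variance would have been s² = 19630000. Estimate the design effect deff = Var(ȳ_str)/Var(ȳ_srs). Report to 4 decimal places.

0.6442

Var(ȳ_str) = Σ Wₕ²(1−fₕ)sₕ²/nₕ with Wₕ = Nₕ/20970:
  Urban: (8924/20970)²·(1−991/8924)·12800000/991 = 2079.3925
  Suburban: (12046/20970)²·(1−2794/12046)·7260000/2794 = 658.55468
  → Var(ȳ_str) = 2737.9472.
Var(ȳ_srs) = (1 − 3785/20970)·19630000/3785 = 4250.1624.
deff = 2737.9472 / 4250.1624 = 0.6442.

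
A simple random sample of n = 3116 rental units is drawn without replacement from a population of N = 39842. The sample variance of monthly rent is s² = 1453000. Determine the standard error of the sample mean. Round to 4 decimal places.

Under SRS without replacement, Var(ȳ) = (1 − f)·s²/n with f = n/N = 3116/39842 = 0.07820893.
Var(ȳ) = (1 − 0.07820893)·1453000/3116 = 0.92179107·466.30295 = 429.8339.
SE(ȳ) = √(429.8339) = 20.7324.

20.7324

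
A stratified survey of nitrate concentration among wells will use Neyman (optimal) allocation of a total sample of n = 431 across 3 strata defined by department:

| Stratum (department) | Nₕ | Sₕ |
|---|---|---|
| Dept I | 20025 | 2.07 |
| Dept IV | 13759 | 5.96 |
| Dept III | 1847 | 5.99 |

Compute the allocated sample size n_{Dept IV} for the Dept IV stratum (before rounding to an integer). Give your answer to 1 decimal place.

262.7

Neyman allocation: nₕ = n·NₕSₕ / Σⱼ NⱼSⱼ.
Σ NⱼSⱼ = 20025·2.07 + 13759·5.96 + 1847·5.99 = 134518.92.
n_{Dept IV} = 431·13759·5.96 / 134518.92 = 262.7.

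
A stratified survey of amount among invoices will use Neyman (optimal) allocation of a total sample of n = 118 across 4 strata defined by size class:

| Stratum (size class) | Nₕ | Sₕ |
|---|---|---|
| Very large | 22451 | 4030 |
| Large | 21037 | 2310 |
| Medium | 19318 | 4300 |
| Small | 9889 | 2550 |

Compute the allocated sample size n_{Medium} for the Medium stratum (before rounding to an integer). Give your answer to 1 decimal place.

39.6

Neyman allocation: nₕ = n·NₕSₕ / Σⱼ NⱼSⱼ.
Σ NⱼSⱼ = 22451·4030 + 21037·2310 + 19318·4300 + 9889·2550 = 2.4735735 × 10^8.
n_{Medium} = 118·19318·4300 / (2.4735735 × 10^8) = 39.6.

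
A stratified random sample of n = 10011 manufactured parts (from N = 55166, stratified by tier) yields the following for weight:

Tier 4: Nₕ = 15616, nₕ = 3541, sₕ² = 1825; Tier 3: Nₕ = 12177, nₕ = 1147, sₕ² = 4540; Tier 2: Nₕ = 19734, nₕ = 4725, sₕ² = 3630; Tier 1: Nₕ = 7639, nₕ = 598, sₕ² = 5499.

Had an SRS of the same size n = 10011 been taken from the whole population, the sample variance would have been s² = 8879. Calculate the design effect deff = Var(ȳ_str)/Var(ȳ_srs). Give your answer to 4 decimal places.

Var(ȳ_str) = Σ Wₕ²(1−fₕ)sₕ²/nₕ with Wₕ = Nₕ/55166:
  Tier 4: (15616/55166)²·(1−3541/15616)·1825/3541 = 0.031933821
  Tier 3: (12177/55166)²·(1−1147/12177)·4540/1147 = 0.17468888
  Tier 2: (19734/55166)²·(1−4725/19734)·3630/4725 = 0.074770228
  Tier 1: (7639/55166)²·(1−598/7639)·5499/598 = 0.16252134
  → Var(ȳ_str) = 0.44391427.
Var(ȳ_srs) = (1 − 10011/55166)·8879/10011 = 0.7259738.
deff = 0.44391427 / 0.7259738 = 0.6115.

0.6115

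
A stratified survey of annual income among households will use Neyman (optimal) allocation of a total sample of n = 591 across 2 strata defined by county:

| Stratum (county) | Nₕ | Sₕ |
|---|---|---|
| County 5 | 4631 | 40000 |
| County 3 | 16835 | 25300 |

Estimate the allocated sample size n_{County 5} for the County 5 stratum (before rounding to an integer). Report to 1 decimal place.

Neyman allocation: nₕ = n·NₕSₕ / Σⱼ NⱼSⱼ.
Σ NⱼSⱼ = 4631·40000 + 16835·25300 = 6.111655 × 10^8.
n_{County 5} = 591·4631·40000 / (6.111655 × 10^8) = 179.1.

179.1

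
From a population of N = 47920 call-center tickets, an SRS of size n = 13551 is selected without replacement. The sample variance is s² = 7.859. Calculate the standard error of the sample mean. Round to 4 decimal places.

Under SRS without replacement, Var(ȳ) = (1 − f)·s²/n with f = n/N = 13551/47920 = 0.28278381.
Var(ȳ) = (1 − 0.28278381)·7.859/13551 = 0.71721619·5.799572 × 10^-4 = 4.1595469 × 10^-4.
SE(ȳ) = √(4.1595469 × 10^-4) = 0.0204.

0.0204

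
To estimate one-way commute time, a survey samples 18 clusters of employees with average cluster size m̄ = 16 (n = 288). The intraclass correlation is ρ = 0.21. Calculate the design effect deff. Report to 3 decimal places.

4.150

deff = 1 + (16 − 1)·0.21 = 1 + 3.15 = 4.15.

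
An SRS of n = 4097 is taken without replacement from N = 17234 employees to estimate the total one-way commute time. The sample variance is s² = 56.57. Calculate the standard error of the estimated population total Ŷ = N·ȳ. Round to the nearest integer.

1768

Var(Ŷ) = N²·Var(ȳ) = N²·(1 − n/N)·s²/n.
f = 4097/17234 = 0.23772775; Var(ȳ) = 0.76227225·56.57/4097 = 0.010525199.
Var(Ŷ) = 17234² · 0.010525199 = 3.1260973 × 10^6.
SE(Ŷ) = √(3.1260973 × 10^6) = 1768.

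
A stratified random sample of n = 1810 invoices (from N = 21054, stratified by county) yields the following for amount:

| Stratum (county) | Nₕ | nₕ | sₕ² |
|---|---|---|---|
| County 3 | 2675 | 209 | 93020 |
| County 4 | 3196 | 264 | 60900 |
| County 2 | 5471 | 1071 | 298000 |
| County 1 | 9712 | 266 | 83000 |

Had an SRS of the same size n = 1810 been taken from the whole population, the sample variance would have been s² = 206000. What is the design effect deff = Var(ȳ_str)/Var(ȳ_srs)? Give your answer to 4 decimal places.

0.8766

Var(ȳ_str) = Σ Wₕ²(1−fₕ)sₕ²/nₕ with Wₕ = Nₕ/21054:
  County 3: (2675/21054)²·(1−209/2675)·93020/209 = 6.6233495
  County 4: (3196/21054)²·(1−264/3196)·60900/264 = 4.8765745
  County 2: (5471/21054)²·(1−1071/5471)·298000/1071 = 15.110434
  County 1: (9712/21054)²·(1−266/9712)·83000/266 = 64.577887
  → Var(ȳ_str) = 91.188245.
Var(ȳ_srs) = (1 − 1810/21054)·206000/1810 = 104.02779.
deff = 91.188245 / 104.02779 = 0.8766.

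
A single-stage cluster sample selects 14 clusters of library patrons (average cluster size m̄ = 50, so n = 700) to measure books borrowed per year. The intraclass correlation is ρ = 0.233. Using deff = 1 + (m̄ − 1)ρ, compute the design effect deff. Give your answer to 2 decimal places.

deff = 1 + (50 − 1)·0.233 = 1 + 11.417 = 12.417.

12.42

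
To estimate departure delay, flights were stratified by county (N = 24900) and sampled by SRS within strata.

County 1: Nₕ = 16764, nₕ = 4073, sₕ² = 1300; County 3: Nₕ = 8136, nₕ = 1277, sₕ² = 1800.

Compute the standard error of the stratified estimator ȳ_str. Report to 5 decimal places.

0.48620

Var(ȳ_str) = Σₕ Wₕ²(1 − fₕ)sₕ²/nₕ with Wₕ = Nₕ/N, N = 24900.
County 1: Wₕ = 0.67325301; term = 0.67325301²·(1 − 0.24296111)·1300/4073 = 0.1095226.
County 3: Wₕ = 0.32674699; term = 0.32674699²·(1 − 0.15695674)·1800/1277 = 0.12686875.
Sum = 0.23639135.
SE = √(0.23639135) = 0.48620.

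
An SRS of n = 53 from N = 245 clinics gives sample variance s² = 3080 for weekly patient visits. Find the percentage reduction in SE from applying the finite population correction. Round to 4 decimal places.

11.4747

f = n/N = 53/245 = 0.21632653.
SE_no-fpc = √(s²/n) = 7.6232019; SE_fpc = √((1−f)s²/n) = 6.7484649.
Ratio = √(1−f) = 0.88525334. Reduction = 100·(1 − 0.88525334) = 11.4747%.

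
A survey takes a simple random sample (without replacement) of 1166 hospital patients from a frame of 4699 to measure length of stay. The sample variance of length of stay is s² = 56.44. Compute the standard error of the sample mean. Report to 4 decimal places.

0.1908

Under SRS without replacement, Var(ȳ) = (1 − f)·s²/n with f = n/N = 1166/4699 = 0.24813790.
Var(ȳ) = (1 − 0.24813790)·56.44/1166 = 0.75186210·0.048404803 = 0.036393737.
SE(ȳ) = √(0.036393737) = 0.1908.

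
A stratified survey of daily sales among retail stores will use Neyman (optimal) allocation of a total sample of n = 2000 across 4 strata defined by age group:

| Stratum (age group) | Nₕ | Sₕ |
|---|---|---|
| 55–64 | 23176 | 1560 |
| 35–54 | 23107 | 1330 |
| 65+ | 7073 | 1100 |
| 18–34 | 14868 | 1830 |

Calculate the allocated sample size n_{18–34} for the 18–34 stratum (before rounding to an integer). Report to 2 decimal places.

Neyman allocation: nₕ = n·NₕSₕ / Σⱼ NⱼSⱼ.
Σ NⱼSⱼ = 23176·1560 + 23107·1330 + 7073·1100 + 14868·1830 = 1.0187561 × 10^8.
n_{18–34} = 2000·14868·1830 / (1.0187561 × 10^8) = 534.15.

534.15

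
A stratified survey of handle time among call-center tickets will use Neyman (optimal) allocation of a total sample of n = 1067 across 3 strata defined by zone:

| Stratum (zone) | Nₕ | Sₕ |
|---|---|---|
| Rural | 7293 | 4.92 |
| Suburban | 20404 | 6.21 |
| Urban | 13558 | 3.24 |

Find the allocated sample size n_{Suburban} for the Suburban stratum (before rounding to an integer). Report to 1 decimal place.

Neyman allocation: nₕ = n·NₕSₕ / Σⱼ NⱼSⱼ.
Σ NⱼSⱼ = 7293·4.92 + 20404·6.21 + 13558·3.24 = 206518.32.
n_{Suburban} = 1067·20404·6.21 / 206518.32 = 654.7.

654.7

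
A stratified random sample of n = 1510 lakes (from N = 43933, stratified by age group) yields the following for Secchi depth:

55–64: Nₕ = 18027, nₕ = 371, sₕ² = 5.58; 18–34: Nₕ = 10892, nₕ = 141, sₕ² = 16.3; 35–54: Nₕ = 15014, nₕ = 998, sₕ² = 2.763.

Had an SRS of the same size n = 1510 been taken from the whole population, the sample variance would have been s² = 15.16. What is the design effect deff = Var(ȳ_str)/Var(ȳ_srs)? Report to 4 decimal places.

Var(ȳ_str) = Σ Wₕ²(1−fₕ)sₕ²/nₕ with Wₕ = Nₕ/43933:
  55–64: (18027/43933)²·(1−371/18027)·5.58/371 = 0.0024802437
  18–34: (10892/43933)²·(1−141/10892)·16.3/141 = 0.0070136367
  35–54: (15014/43933)²·(1−998/15014)·2.763/998 = 3.0184857 × 10^-4
  → Var(ȳ_str) = 0.009795729.
Var(ȳ_srs) = (1 − 1510/43933)·15.16/1510 = 0.0096946642.
deff = 0.009795729 / 0.0096946642 = 1.0104.

1.0104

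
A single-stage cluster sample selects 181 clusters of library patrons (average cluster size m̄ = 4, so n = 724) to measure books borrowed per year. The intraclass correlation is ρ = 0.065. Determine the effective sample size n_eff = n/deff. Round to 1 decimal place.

605.9

deff = 1 + (4 − 1)·0.065 = 1 + 0.195 = 1.195.
n_eff = 724 / 1.195 = 605.9.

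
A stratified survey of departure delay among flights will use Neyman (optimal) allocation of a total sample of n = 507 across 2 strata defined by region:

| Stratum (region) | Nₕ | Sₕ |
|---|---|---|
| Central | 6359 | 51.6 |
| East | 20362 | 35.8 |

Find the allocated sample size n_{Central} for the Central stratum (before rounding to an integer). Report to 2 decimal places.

157.38

Neyman allocation: nₕ = n·NₕSₕ / Σⱼ NⱼSⱼ.
Σ NⱼSⱼ = 6359·51.6 + 20362·35.8 = 1.057084 × 10^6.
n_{Central} = 507·6359·51.6 / (1.057084 × 10^6) = 157.38.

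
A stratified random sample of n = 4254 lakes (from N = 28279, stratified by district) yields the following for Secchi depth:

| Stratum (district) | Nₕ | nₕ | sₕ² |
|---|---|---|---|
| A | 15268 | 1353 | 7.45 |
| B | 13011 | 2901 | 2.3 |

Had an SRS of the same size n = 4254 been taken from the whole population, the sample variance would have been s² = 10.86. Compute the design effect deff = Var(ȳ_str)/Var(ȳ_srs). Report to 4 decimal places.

Var(ȳ_str) = Σ Wₕ²(1−fₕ)sₕ²/nₕ with Wₕ = Nₕ/28279:
  A: (15268/28279)²·(1−1353/15268)·7.45/1353 = 0.0014628363
  B: (13011/28279)²·(1−2901/13011)·2.3/2901 = 1.3041089 × 10^-4
  → Var(ȳ_str) = 0.0015932472.
Var(ȳ_srs) = (1 − 4254/28279)·10.86/4254 = 0.0021688608.
deff = 0.0015932472 / 0.0021688608 = 0.7346.

0.7346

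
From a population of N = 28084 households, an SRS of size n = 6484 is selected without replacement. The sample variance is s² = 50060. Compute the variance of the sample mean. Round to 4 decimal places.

5.9380

Under SRS without replacement, Var(ȳ) = (1 − f)·s²/n with f = n/N = 6484/28084 = 0.23087879.
Var(ȳ) = (1 − 0.23087879)·50060/6484 = 0.76912121·7.7205429 = 5.9380333.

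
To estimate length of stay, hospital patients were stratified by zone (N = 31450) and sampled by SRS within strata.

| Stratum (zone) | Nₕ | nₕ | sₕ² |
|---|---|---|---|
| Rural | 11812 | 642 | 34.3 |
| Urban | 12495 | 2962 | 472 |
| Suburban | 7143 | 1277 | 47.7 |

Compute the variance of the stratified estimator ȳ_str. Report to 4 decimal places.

0.0279

Var(ȳ_str) = Σₕ Wₕ²(1 − fₕ)sₕ²/nₕ with Wₕ = Nₕ/N, N = 31450.
Rural: Wₕ = 0.37558029; term = 0.37558029²·(1 − 0.05435151)·34.3/642 = 0.0071267973.
Urban: Wₕ = 0.39729730; term = 0.39729730²·(1 − 0.23705482)·472/2962 = 0.019190288.
Suburban: Wₕ = 0.22712242; term = 0.22712242²·(1 − 0.17877642)·47.7/1277 = 0.0015823731.
Sum = 0.027899458.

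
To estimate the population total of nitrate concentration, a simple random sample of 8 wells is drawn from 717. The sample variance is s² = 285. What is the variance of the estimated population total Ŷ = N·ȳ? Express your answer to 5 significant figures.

Var(Ŷ) = N²·Var(ȳ) = N²·(1 − n/N)·s²/n.
f = 8/717 = 0.01115760; Var(ȳ) = 0.98884240·285/8 = 35.22751.
Var(Ŷ) = 717² · 35.22751 = 1.8110075 × 10^7.

1.8110 × 10^7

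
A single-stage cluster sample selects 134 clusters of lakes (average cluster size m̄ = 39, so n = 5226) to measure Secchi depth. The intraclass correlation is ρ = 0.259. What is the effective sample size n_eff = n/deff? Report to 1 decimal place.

deff = 1 + (39 − 1)·0.259 = 1 + 9.842 = 10.842.
n_eff = 5226 / 10.842 = 482.0.

482.0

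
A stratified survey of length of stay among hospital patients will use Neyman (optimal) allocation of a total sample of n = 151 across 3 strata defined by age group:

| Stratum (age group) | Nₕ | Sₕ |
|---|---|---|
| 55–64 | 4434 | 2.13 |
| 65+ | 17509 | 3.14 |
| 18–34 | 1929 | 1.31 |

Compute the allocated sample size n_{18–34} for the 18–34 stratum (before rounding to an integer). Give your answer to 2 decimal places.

Neyman allocation: nₕ = n·NₕSₕ / Σⱼ NⱼSⱼ.
Σ NⱼSⱼ = 4434·2.13 + 17509·3.14 + 1929·1.31 = 66949.67.
n_{18–34} = 151·1929·1.31 / 66949.67 = 5.70.

5.70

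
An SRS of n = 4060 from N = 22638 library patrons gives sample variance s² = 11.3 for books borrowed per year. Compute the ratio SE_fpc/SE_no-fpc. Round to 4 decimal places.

f = n/N = 4060/22638 = 0.17934447.
SE_no-fpc = √(s²/n) = 0.052756528; SE_fpc = √((1−f)s²/n) = 0.04779216.
Ratio = √(1−f) = 0.90590040.

0.9059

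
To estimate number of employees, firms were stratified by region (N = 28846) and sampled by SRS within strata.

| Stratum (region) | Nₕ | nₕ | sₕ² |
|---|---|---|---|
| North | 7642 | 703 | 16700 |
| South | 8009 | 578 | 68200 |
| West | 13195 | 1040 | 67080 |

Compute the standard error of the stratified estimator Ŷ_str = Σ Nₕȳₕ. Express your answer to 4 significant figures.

Var(Ŷ_str) = Σₕ Nₕ²(1 − fₕ)sₕ²/nₕ.
North: 7642²·(1 − 703/7642)·16700/703 = 1.259694 × 10^9.
South: 8009²·(1 − 578/8009)·68200/578 = 7.0223439 × 10^9.
West: 13195²·(1 − 1040/13195)·67080/1040 = 1.0344847 × 10^10.
Sum = 1.8626885 × 10^10.
SE = √(1.8626885 × 10^10) = 136500.

136500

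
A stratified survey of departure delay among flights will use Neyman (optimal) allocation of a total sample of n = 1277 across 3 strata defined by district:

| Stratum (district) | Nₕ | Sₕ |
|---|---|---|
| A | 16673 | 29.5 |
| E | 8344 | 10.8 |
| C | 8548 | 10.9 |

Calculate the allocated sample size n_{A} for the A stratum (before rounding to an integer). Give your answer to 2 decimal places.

930.32

Neyman allocation: nₕ = n·NₕSₕ / Σⱼ NⱼSⱼ.
Σ NⱼSⱼ = 16673·29.5 + 8344·10.8 + 8548·10.9 = 675141.9.
n_{A} = 1277·16673·29.5 / 675141.9 = 930.32.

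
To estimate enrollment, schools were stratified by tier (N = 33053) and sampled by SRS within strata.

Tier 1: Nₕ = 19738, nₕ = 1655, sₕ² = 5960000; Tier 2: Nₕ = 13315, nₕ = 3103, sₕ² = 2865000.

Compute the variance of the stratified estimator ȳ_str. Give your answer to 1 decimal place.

Var(ȳ_str) = Σₕ Wₕ²(1 − fₕ)sₕ²/nₕ with Wₕ = Nₕ/N, N = 33053.
Tier 1: Wₕ = 0.59716213; term = 0.59716213²·(1 − 0.08384841)·5960000/1655 = 1176.5222.
Tier 2: Wₕ = 0.40283787; term = 0.40283787²·(1 − 0.23304544)·2865000/3103 = 114.91403.
Sum = 1291.4362.

1291.4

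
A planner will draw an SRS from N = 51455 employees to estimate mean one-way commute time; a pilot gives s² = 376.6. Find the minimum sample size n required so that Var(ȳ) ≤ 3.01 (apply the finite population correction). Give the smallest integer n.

Without fpc, n₀ = s²/D = 376.6/3.01 = 125.1163.
With fpc, (1 − n/N)·s²/n ≤ D requires n ≥ n₀/(1 + n₀/N) = 125.1163/(1 + 125.1163/51455) = 124.8128.
Rounding up, n = 125.

125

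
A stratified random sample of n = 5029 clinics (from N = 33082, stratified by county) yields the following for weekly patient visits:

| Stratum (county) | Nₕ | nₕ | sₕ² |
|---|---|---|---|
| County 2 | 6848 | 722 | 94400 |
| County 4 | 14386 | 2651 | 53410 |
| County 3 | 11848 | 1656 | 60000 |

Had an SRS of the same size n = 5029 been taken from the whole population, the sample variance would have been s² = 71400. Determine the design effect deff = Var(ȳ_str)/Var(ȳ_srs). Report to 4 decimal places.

1.0065

Var(ȳ_str) = Σ Wₕ²(1−fₕ)sₕ²/nₕ with Wₕ = Nₕ/33082:
  County 2: (6848/33082)²·(1−722/6848)·94400/722 = 5.0117803
  County 4: (14386/33082)²·(1−2651/14386)·53410/2651 = 3.1077959
  County 3: (11848/33082)²·(1−1656/11848)·60000/1656 = 3.9977153
  → Var(ȳ_str) = 12.117292.
Var(ȳ_srs) = (1 − 5029/33082)·71400/5029 = 12.03938.
deff = 12.117292 / 12.03938 = 1.0065.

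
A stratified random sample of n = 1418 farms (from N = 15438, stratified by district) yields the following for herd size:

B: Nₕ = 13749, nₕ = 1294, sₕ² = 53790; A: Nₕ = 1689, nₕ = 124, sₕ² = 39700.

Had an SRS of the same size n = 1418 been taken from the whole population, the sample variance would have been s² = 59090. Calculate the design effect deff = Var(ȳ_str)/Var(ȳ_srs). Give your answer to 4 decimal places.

Var(ȳ_str) = Σ Wₕ²(1−fₕ)sₕ²/nₕ with Wₕ = Nₕ/15438:
  B: (13749/15438)²·(1−1294/13749)·53790/1294 = 29.86758
  A: (1689/15438)²·(1−124/1689)·39700/124 = 3.550837
  → Var(ȳ_str) = 33.418417.
Var(ȳ_srs) = (1 − 1418/15438)·59090/1418 = 37.8438.
deff = 33.418417 / 37.8438 = 0.8831.

0.8831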